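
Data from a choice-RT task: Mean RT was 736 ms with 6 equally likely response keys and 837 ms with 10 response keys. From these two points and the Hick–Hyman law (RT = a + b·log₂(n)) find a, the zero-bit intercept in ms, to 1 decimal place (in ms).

381.7 ms

The slope on a log₂ axis is (837 − 736) / (3.3219 − 2.5850) = 137.048 ms/bit.
a = RT₁ − b·log₂ n₁ = 736 − 137.048 × 2.5850 = 381.735 ms.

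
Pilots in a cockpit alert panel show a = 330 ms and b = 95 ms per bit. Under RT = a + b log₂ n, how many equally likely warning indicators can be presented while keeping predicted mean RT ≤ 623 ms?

Set 330 + 95·log₂ n ≤ 623 → log₂ n ≤ (623 − 330)/95 = 3.0842.
So n ≤ 2^3.0842 = 8.481; the largest integer n is 8.

8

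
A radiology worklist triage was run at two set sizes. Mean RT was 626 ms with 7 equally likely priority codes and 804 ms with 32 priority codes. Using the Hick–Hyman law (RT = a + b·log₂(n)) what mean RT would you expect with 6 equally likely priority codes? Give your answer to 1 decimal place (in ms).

Solve the two-equation system in a and b:
  b = (804 − 626) / (log₂ 32 − log₂ 7) = 178 / (5 − 2.8074) = 81.180 ms/bit
  a = 626 − 81.180 × 2.8074 = 398.098 ms
Then RT(6) = 398.098 + 81.180 × log₂ 6 = 398.098 + 81.180 × 2.5850 ≈ 607.946 ms.

607.9 ms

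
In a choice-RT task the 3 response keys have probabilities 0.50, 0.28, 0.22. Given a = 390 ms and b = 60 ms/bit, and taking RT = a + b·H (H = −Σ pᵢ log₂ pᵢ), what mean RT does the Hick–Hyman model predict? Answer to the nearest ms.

Entropy contributions −pᵢ log₂ pᵢ: 0.5000, 0.5142, 0.4806; sum H = 1.4948 bits.
RT = a + bH = 390 + 60·1.4948 = 479.69 ms.

480 ms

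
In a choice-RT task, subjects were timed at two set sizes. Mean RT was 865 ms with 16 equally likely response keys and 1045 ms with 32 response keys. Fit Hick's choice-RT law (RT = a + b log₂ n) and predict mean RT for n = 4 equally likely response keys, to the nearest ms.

505 ms

RT is linear in log₂ n, so two points fix the line:
  b = (1045 − 865) / (log₂ 32 − log₂ 16) = 180 / (5 − 4) = 180 ms/bit
  a = 865 − 180 × 4 = 145 ms
Then RT(4) = 145 + 180 × log₂ 4 = 145 + 180 × 2 ≈ 505.000 ms.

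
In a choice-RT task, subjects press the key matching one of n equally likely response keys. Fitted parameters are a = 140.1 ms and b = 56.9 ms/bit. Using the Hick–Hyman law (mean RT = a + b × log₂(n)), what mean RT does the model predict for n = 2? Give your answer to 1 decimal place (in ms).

197.0 ms

log₂(2) = 1 bits, so RT = 140.1 + 56.9 × 1 ≈ 197.000 ms.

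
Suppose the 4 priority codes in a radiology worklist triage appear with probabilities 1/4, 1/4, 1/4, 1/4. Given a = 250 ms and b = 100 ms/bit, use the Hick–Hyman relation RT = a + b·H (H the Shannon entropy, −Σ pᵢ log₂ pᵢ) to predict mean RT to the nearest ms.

H = −Σ pᵢ log₂ pᵢ = 0.25·2 + 0.25·2 + 0.25·2 + 0.25·2 = 2.000 bits.
RT = 250 + 100 × 2.000 = 450.00 ms.

450 ms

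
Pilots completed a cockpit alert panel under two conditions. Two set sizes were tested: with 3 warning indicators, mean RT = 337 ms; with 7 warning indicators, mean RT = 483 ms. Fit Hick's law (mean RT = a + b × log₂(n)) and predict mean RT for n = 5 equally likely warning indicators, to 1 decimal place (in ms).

425.0 ms

RT is linear in log₂ n, so two points fix the line:
  b = (483 − 337) / (log₂ 7 − log₂ 3) = 146 / (2.8074 − 1.5850) = 119.438 ms/bit
  a = 337 − 119.438 × 1.5850 = 147.695 ms
Then RT(5) = 147.695 + 119.438 × log₂ 5 = 147.695 + 119.438 × 2.3219 ≈ 425.022 ms.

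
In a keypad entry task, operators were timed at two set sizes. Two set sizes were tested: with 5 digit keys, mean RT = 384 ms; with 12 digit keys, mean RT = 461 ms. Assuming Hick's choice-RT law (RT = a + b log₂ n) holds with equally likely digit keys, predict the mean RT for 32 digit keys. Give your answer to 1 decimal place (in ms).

RT is linear in log₂ n, so two points fix the line:
  b = (461 − 384) / (log₂ 12 − log₂ 5) = 77 / (3.5850 − 2.3219) = 60.964 ms/bit
  a = 384 − 60.964 × 2.3219 = 242.445 ms
Then RT(32) = 242.445 + 60.964 × log₂ 32 = 242.445 + 60.964 × 5 ≈ 547.267 ms.

547.3 ms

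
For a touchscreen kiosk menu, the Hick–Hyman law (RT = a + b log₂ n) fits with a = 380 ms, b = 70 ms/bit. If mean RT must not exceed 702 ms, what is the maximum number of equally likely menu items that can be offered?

70·log₂ n ≤ 702 − 380 = 322, giving log₂ n ≤ 4.6000 and n ≤ 24.251. The largest whole number is 24.

24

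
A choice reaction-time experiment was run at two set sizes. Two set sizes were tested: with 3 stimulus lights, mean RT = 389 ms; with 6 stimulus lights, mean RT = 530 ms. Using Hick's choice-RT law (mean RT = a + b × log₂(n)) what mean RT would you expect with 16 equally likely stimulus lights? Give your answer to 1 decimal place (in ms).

RT is linear in log₂ n, so two points fix the line:
  b = (530 − 389) / (log₂ 6 − log₂ 3) = 141 / (2.5850 − 1.5850) = 141.000 ms/bit
  a = 389 − 141.000 × 1.5850 = 165.520 ms
Then RT(16) = 165.520 + 141.000 × log₂ 16 = 165.520 + 141.000 × 4 ≈ 729.520 ms.

729.5 ms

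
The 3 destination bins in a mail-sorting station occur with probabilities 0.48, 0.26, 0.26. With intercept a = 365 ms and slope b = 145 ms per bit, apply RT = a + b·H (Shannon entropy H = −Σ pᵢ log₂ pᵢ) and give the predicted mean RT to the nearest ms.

H = 0.48·log₂(1/0.48) + 0.26·log₂(1/0.26) + 0.26·log₂(1/0.26) = 1.5188 bits.
RT = 365 + 145 × 1.5188 = 585.23 ms.

585 ms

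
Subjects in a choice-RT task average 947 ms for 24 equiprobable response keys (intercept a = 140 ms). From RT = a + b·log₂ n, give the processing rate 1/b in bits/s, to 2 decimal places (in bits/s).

b = (947 − 140)/log₂ 24 = 807/4.5850 = 176.010 ms per bit = 0.17601 s/bit; the reciprocal is 5.681 bits/s.

5.68 bits/s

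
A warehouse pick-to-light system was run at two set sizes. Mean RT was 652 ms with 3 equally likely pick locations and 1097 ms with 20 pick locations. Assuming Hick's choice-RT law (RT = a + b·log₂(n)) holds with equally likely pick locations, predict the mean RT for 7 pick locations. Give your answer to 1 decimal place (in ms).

850.7 ms

Fit slope and intercept:
  b = (1097 − 652) / (log₂ 20 − log₂ 3) = 445 / (4.3219 − 1.5850) = 162.589 ms/bit
  a = 652 − 162.589 × 1.5850 = 394.303 ms
Then RT(7) = 394.303 + 162.589 × log₂ 7 = 394.303 + 162.589 × 2.8074 ≈ 850.747 ms.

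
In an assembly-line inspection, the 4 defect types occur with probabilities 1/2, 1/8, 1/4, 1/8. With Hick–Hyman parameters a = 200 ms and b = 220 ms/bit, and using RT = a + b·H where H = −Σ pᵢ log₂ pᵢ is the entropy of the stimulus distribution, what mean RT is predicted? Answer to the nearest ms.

585 ms

H = −Σ pᵢ log₂ pᵢ = 0.5·1 + 0.125·3 + 0.25·2 + 0.125·3 = 1.750 bits.
RT = 200 + 220 × 1.750 = 585.00 ms.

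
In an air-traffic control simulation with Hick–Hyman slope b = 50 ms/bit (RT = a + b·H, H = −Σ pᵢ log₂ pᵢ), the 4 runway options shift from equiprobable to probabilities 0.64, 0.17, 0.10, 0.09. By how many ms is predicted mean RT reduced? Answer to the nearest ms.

The RT saving is b·ΔH. Equiprobable H₀ = log₂(4) = 2.0000 bits; with the given probabilities H = 1.4915 bits.
b·(H₀ − H) = 50 × (2.0000 − 1.4915) = 25.42 ms.

25 ms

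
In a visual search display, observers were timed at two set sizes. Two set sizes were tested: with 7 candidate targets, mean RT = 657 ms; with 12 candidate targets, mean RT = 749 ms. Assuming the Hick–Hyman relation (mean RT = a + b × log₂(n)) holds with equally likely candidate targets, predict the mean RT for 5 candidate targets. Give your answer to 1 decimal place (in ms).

Solve the two-equation system in a and b:
  b = (749 − 657) / (log₂ 12 − log₂ 7) = 92 / (3.5850 − 2.8074) = 118.312 ms/bit
  a = 657 − 118.312 × 2.8074 = 324.857 ms
Then RT(5) = 324.857 + 118.312 × log₂ 5 = 324.857 + 118.312 × 2.3219 ≈ 599.568 ms.

599.6 ms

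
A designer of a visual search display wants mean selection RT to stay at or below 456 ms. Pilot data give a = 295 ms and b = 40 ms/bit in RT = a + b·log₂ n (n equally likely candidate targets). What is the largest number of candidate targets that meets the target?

Information budget: (456 − 295)/40 = 4.0250 bits, so n ≤ 2^4.0250 = 16.280 → at most 16.

16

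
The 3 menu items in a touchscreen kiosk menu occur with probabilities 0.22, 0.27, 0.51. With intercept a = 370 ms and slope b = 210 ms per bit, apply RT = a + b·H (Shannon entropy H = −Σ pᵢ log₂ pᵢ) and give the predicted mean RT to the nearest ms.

682 ms

Entropy contributions −pᵢ log₂ pᵢ: 0.4806, 0.5100, 0.4954; sum H = 1.4860 bits.
RT = a + bH = 370 + 210·1.4860 = 682.07 ms.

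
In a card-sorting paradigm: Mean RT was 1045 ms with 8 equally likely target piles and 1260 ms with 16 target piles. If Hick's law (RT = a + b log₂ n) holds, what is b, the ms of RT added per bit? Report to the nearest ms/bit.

The slope on a log₂ axis is (1260 − 1045) / (4 − 3) = 215 ms/bit.

215 ms/bit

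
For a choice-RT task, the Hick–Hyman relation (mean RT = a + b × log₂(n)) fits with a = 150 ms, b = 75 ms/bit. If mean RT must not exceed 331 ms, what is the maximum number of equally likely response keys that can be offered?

Information budget: (331 − 150)/75 = 2.4133 bits, so n ≤ 2^2.4133 = 5.327 → at most 5.

5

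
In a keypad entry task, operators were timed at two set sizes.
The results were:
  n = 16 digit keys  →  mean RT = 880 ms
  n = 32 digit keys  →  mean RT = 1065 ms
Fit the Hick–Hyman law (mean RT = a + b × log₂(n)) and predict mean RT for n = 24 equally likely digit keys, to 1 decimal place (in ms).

988.2 ms

RT is linear in log₂ n, so two points fix the line:
  b = (1065 − 880) / (log₂ 32 − log₂ 16) = 185 / (5 − 4) = 185.000 ms/bit
  a = 880 − 185.000 × 4 = 140.000 ms
Then RT(24) = 140.000 + 185.000 × log₂ 24 = 140.000 + 185.000 × 4.5850 ≈ 988.218 ms.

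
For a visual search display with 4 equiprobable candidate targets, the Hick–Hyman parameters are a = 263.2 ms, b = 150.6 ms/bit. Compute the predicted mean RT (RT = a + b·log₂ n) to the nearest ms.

log₂(4) = 2 bits, so RT = 263.2 + 150.6 × 2 ≈ 564.400 ms.

564 ms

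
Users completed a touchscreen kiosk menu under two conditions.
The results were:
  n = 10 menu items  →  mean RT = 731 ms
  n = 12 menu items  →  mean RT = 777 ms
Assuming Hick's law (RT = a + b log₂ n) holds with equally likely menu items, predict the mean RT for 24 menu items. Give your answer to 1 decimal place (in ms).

951.9 ms

Solve the two-equation system in a and b:
  b = (777 − 731) / (log₂ 12 − log₂ 10) = 46 / (3.5850 − 3.3219) = 174.882 ms/bit
  a = 731 − 174.882 × 3.3219 = 150.054 ms
Then RT(24) = 150.054 + 174.882 × log₂ 24 = 150.054 + 174.882 × 4.5850 ≈ 951.882 ms.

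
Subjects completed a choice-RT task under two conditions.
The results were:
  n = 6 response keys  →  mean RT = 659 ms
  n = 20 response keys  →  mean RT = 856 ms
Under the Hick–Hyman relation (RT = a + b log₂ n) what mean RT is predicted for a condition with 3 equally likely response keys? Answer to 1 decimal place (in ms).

545.6 ms

With log₂ n on the abscissa the relation is linear; from the two conditions:
  b = (856 − 659) / (log₂ 20 − log₂ 6) = 197 / (4.3219 − 2.5850) = 113.416 ms/bit
  a = 659 − 113.416 × 2.5850 = 365.823 ms
Then RT(3) = 365.823 + 113.416 × log₂ 3 = 365.823 + 113.416 × 1.5850 ≈ 545.584 ms.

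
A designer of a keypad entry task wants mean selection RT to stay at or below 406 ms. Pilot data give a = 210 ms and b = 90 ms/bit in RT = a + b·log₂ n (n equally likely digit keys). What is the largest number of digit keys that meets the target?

Information budget: (406 − 210)/90 = 2.1778 bits, so n ≤ 2^2.1778 = 4.525 → at most 4.

4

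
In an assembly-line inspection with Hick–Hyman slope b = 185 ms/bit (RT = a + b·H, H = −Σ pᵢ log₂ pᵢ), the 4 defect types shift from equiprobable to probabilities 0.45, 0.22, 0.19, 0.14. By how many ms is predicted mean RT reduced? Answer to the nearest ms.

The RT saving is b·ΔH. Equiprobable H₀ = log₂(4) = 2.0000 bits; with the given probabilities H = 1.8513 bits.
b·(H₀ − H) = 185 × (2.0000 − 1.8513) = 27.51 ms.

28 ms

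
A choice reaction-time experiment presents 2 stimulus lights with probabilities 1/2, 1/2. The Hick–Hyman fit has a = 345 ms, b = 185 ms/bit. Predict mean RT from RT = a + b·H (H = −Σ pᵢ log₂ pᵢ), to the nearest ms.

Each term −pᵢ log₂ pᵢ: 0.5·1 + 0.5·1; summed, H = 1.000 bits.
Mean RT = a + bH = 345 + 185·1.000 = 530.00 ms.

530 ms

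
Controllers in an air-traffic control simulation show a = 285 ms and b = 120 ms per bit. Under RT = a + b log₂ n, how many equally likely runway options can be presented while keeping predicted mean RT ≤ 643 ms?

7

Set 285 + 120·log₂ n ≤ 643 → log₂ n ≤ (643 − 285)/120 = 2.9833.
So n ≤ 2^2.9833 = 7.908; the largest integer n is 7.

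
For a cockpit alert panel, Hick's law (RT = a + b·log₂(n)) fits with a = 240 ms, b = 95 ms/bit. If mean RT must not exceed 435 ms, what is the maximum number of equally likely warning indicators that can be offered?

4

Set 240 + 95·log₂ n ≤ 435 → log₂ n ≤ (435 − 240)/95 = 2.0526.
So n ≤ 2^2.0526 = 4.149; the largest integer n is 4.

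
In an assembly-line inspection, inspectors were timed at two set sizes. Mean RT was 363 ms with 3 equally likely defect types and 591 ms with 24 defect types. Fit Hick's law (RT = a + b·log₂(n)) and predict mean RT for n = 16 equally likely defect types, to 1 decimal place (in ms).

546.5 ms

RT is linear in log₂ n, so two points fix the line:
  b = (591 − 363) / (log₂ 24 − log₂ 3) = 228 / (4.5850 − 1.5850) = 76.000 ms/bit
  a = 363 − 76.000 × 1.5850 = 242.543 ms
Then RT(16) = 242.543 + 76.000 × log₂ 16 = 242.543 + 76.000 × 4 ≈ 546.543 ms.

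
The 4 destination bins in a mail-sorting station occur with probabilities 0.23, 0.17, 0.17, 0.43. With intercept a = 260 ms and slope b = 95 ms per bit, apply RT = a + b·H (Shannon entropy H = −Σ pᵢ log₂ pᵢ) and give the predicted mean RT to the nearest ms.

Entropy contributions −pᵢ log₂ pᵢ: 0.4877, 0.4346, 0.4346, 0.5236; sum H = 1.8804 bits.
RT = a + bH = 260 + 95·1.8804 = 438.64 ms.

439 ms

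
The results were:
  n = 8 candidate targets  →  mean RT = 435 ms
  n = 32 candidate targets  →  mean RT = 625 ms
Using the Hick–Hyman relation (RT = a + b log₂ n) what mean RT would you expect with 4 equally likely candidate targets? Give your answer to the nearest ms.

340 ms

RT is linear in log₂ n, so two points fix the line:
  b = (625 − 435) / (log₂ 32 − log₂ 8) = 190 / (5 − 3) = 95 ms/bit
  a = 435 − 95 × 3 = 150 ms
Then RT(4) = 150 + 95 × log₂ 4 = 150 + 95 × 2 ≈ 340.000 ms.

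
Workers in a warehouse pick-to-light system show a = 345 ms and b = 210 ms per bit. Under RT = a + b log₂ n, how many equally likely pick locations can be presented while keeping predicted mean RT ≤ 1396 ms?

32

Set 345 + 210·log₂ n ≤ 1396 → log₂ n ≤ (1396 − 345)/210 = 5.0048.
So n ≤ 2^5.0048 = 32.106; the largest integer n is 32.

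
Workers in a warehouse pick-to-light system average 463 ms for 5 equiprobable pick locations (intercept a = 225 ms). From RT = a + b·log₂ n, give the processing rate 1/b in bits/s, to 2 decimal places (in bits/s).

b = (463 − 225)/log₂ 5 = 238/2.3219 = 102.501 ms per bit = 0.10250 s/bit; the reciprocal is 9.756 bits/s.

9.76 bits/s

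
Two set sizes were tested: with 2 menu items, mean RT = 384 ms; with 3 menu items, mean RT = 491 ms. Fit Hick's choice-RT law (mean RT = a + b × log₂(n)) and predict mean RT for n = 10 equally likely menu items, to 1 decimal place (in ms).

RT is linear in log₂ n, so two points fix the line:
  b = (491 − 384) / (log₂ 3 − log₂ 2) = 107 / (1.5850 − 1) = 182.918 ms/bit
  a = 384 − 182.918 × 1 = 201.082 ms
Then RT(10) = 201.082 + 182.918 × log₂ 10 = 201.082 + 182.918 × 3.3219 ≈ 808.722 ms.

808.7 ms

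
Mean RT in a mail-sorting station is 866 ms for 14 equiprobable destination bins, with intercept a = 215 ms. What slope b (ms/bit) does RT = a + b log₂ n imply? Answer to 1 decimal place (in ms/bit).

171.0 ms/bit

14 alternatives carry log₂ 14 = 3.8074 bits; the choice cost is 866 − 215 = 651 ms, so b = 651/3.8074 = 170.985 ms/bit.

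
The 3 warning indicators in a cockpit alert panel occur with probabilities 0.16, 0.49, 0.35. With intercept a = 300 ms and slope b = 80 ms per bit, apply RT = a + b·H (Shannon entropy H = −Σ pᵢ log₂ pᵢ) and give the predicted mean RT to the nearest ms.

Entropy contributions −pᵢ log₂ pᵢ: 0.4230, 0.5043, 0.5301; sum H = 1.4574 bits.
RT = a + bH = 300 + 80·1.4574 = 416.59 ms.

417 ms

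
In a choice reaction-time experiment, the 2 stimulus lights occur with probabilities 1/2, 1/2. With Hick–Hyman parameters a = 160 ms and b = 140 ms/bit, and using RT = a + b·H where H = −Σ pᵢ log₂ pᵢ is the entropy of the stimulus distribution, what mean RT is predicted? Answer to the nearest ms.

300 ms

H = −Σ pᵢ log₂ pᵢ = 0.5·1 + 0.5·1 = 1.000 bits.
RT = 160 + 140 × 1.000 = 300.00 ms.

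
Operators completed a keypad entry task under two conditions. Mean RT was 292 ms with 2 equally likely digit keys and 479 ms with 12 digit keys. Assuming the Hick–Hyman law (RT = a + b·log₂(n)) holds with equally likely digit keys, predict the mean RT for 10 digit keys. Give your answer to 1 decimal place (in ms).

Fit slope and intercept:
  b = (479 − 292) / (log₂ 12 − log₂ 2) = 187 / (3.5850 − 1) = 72.341 ms/bit
  a = 292 − 72.341 × 1 = 219.659 ms
Then RT(10) = 219.659 + 72.341 × log₂ 10 = 219.659 + 72.341 × 3.3219 ≈ 459.972 ms.

460.0 ms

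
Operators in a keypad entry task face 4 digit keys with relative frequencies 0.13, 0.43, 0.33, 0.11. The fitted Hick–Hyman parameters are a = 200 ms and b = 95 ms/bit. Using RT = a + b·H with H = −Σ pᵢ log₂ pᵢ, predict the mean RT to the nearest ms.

370 ms

Entropy contributions −pᵢ log₂ pᵢ: 0.3826, 0.5236, 0.5278, 0.3503; sum H = 1.7843 bits.
RT = a + bH = 200 + 95·1.7843 = 369.51 ms.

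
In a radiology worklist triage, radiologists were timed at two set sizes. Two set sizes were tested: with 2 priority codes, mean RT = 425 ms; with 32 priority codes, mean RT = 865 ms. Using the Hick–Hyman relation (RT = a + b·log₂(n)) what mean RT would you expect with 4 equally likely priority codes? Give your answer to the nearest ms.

With log₂ n on the abscissa the relation is linear; from the two conditions:
  b = (865 − 425) / (log₂ 32 − log₂ 2) = 440 / (5 − 1) = 110 ms/bit
  a = 425 − 110 × 1 = 315 ms
Then RT(4) = 315 + 110 × log₂ 4 = 315 + 110 × 2 ≈ 535.000 ms.

535 ms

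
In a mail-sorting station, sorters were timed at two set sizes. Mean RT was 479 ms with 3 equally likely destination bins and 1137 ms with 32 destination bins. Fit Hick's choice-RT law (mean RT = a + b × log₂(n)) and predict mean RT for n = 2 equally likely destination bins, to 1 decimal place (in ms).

RT is linear in log₂ n, so two points fix the line:
  b = (1137 − 479) / (log₂ 32 − log₂ 3) = 658 / (5 − 1.5850) = 192.677 ms/bit
  a = 479 − 192.677 × 1.5850 = 173.614 ms
Then RT(2) = 173.614 + 192.677 × log₂ 2 = 173.614 + 192.677 × 1 ≈ 366.291 ms.

366.3 ms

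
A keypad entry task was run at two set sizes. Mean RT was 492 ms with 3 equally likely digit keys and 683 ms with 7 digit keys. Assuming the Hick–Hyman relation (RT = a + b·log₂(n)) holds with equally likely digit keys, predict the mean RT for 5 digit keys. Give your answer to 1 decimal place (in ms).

Fit slope and intercept:
  b = (683 − 492) / (log₂ 7 − log₂ 3) = 191 / (2.8074 − 1.5850) = 156.251 ms/bit
  a = 492 − 156.251 × 1.5850 = 244.348 ms
Then RT(5) = 244.348 + 156.251 × log₂ 5 = 244.348 + 156.251 × 2.3219 ≈ 607.152 ms.

607.2 ms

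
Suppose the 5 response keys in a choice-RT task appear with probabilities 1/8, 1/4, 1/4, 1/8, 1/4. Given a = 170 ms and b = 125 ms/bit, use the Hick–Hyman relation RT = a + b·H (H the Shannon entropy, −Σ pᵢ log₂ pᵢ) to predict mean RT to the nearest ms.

451 ms

H = −Σ pᵢ log₂ pᵢ = 0.125·3 + 0.25·2 + 0.25·2 + 0.125·3 + 0.25·2 = 2.250 bits.
RT = 170 + 125 × 2.250 = 451.25 ms.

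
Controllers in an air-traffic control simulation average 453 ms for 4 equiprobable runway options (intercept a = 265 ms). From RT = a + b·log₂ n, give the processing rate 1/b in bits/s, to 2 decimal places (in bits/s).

10.64 bits/s

b = (453 − 265)/log₂ 4 = 188/2 = 94.000 ms per bit = 0.09400 s/bit; the reciprocal is 10.638 bits/s.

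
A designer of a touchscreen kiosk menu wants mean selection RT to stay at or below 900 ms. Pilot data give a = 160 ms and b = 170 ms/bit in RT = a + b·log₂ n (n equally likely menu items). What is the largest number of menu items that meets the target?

Set 160 + 170·log₂ n ≤ 900 → log₂ n ≤ (900 − 160)/170 = 4.3529.
So n ≤ 2^4.3529 = 20.435; the largest integer n is 20.

20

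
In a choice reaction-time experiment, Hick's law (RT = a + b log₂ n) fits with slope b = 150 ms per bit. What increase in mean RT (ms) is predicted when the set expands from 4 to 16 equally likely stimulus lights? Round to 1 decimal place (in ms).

300.0 ms

The intercept a cancels: ΔRT = b·(log₂ n₂ − log₂ n₁) = b·log₂(n₂/n₁).
log₂(16) − log₂(4) = log₂(16/4) = log₂(4) = 2.
ΔRT = 150 × 2.0000 = 300.000 ms.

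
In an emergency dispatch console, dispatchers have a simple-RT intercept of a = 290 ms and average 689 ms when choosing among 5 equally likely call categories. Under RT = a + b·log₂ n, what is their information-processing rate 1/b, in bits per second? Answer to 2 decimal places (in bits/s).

Choice component = 689 − 290 = 399 ms over log₂(5) = 2.3219 bits.
b = 399 / 2.3219 = 171.840 ms/bit, so 1/b = 5.819 bits/s.

5.82 bits/s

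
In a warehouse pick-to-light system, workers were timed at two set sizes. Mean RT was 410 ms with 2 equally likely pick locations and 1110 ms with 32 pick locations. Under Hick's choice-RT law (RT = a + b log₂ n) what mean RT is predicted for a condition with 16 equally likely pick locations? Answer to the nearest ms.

935 ms

RT is linear in log₂ n, so two points fix the line:
  b = (1110 − 410) / (log₂ 32 − log₂ 2) = 700 / (5 − 1) = 175 ms/bit
  a = 410 − 175 × 1 = 235 ms
Then RT(16) = 235 + 175 × log₂ 16 = 235 + 175 × 4 ≈ 935.000 ms.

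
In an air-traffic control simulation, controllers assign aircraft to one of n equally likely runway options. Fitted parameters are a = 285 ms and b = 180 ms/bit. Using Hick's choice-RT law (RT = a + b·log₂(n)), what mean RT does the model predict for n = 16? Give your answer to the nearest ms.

log₂(16) = 4 bits, so RT = 285 + 180 × 4 ≈ 1005.000 ms.

1005 ms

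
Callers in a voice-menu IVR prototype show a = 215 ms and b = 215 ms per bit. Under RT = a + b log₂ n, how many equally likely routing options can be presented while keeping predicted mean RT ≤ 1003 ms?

Information budget: (1003 − 215)/215 = 3.6651 bits, so n ≤ 2^3.6651 = 12.686 → at most 12.

12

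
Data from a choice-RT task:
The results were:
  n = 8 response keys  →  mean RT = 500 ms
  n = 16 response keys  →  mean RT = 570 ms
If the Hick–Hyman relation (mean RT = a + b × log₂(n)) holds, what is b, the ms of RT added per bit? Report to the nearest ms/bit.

70 ms/bit

b = (RT₂ − RT₁)/(log₂ n₂ − log₂ n₁) = (570 − 500)/(4 − 3) = 70 ms/bit.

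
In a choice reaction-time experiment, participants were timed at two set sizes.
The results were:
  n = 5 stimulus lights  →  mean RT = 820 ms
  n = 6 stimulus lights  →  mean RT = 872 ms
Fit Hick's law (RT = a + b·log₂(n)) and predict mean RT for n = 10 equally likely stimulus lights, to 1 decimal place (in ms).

1017.7 ms

Fit slope and intercept:
  b = (872 − 820) / (log₂ 6 − log₂ 5) = 52 / (2.5850 − 2.3219) = 197.693 ms/bit
  a = 820 − 197.693 × 2.3219 = 360.972 ms
Then RT(10) = 360.972 + 197.693 × log₂ 10 = 360.972 + 197.693 × 3.3219 ≈ 1017.693 ms.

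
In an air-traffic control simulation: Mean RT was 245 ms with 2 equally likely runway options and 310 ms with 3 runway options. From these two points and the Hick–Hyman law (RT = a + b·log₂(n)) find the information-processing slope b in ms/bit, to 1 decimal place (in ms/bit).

111.1 ms/bit

b = (RT₂ − RT₁)/(log₂ n₂ − log₂ n₁) = (310 − 245)/(1.5850 − 1) = 111.118 ms/bit.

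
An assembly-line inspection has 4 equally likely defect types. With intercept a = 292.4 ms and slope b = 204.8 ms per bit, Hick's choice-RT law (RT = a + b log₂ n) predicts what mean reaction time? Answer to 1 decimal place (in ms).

log₂(4) = 2 bits, so RT = 292.4 + 204.8 × 2 ≈ 702.000 ms.

702.0 ms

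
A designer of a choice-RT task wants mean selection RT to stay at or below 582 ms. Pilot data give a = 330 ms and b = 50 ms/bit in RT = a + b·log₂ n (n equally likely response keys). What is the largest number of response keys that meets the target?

32

Set 330 + 50·log₂ n ≤ 582 → log₂ n ≤ (582 − 330)/50 = 5.0400.
So n ≤ 2^5.0400 = 32.900; the largest integer n is 32.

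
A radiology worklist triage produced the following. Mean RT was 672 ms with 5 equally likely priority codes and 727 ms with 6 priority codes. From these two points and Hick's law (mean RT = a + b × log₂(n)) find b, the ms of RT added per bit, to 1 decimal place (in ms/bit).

209.1 ms/bit

Slope: b = (727 − 672) / (log₂ 6 − log₂ 5) = 55/0.2630 = 209.098 ms/bit.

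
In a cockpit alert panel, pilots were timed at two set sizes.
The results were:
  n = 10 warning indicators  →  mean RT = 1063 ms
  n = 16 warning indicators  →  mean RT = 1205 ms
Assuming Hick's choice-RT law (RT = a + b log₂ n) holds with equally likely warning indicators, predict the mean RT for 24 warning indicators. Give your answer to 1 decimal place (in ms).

Solve the two-equation system in a and b:
  b = (1205 − 1063) / (log₂ 16 − log₂ 10) = 142 / (4 − 3.3219) = 209.417 ms/bit
  a = 1063 − 209.417 × 3.3219 = 367.331 ms
Then RT(24) = 367.331 + 209.417 × log₂ 24 = 367.331 + 209.417 × 4.5850 ≈ 1327.501 ms.

1327.5 ms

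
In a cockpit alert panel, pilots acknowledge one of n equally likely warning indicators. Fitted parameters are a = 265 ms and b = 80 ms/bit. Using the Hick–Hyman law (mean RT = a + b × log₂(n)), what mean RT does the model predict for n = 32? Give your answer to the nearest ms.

665 ms

log₂(32) = 5 bits, so RT = 265 + 80 × 5 ≈ 665.000 ms.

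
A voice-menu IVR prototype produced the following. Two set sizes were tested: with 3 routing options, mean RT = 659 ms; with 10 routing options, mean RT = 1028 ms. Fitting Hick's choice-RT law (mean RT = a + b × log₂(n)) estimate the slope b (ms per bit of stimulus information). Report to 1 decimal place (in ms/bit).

212.4 ms/bit

The slope on a log₂ axis is (1028 − 659) / (3.3219 − 1.5850) = 212.439 ms/bit.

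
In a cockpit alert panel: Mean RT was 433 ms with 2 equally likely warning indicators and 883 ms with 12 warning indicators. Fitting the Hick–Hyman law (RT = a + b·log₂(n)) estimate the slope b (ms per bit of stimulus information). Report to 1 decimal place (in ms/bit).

The slope on a log₂ axis is (883 − 433) / (3.5850 − 1) = 174.084 ms/bit.

174.1 ms/bit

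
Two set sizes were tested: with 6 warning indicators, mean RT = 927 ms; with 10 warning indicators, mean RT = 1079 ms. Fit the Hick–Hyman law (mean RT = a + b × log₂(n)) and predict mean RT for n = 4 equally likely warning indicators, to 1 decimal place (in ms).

Solve the two-equation system in a and b:
  b = (1079 − 927) / (log₂ 10 − log₂ 6) = 152 / (3.3219 − 2.5850) = 206.251 ms/bit
  a = 927 − 206.251 × 2.5850 = 393.849 ms
Then RT(4) = 393.849 + 206.251 × log₂ 4 = 393.849 + 206.251 × 2 ≈ 806.351 ms.

806.4 ms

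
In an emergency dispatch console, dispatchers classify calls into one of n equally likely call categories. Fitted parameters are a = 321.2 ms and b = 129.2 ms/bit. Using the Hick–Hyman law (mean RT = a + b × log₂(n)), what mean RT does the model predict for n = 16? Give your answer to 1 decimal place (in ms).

838.0 ms

log₂(16) = 4 bits, so RT = 321.2 + 129.2 × 4 ≈ 838.000 ms.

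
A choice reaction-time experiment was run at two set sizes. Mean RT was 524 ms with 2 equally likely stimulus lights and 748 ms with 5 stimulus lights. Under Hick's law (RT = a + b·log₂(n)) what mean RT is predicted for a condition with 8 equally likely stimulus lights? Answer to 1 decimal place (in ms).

862.9 ms

Fit slope and intercept:
  b = (748 − 524) / (log₂ 5 − log₂ 2) = 224 / (2.3219 − 1) = 169.449 ms/bit
  a = 524 − 169.449 × 1 = 354.551 ms
Then RT(8) = 354.551 + 169.449 × log₂ 8 = 354.551 + 169.449 × 3 ≈ 862.899 ms.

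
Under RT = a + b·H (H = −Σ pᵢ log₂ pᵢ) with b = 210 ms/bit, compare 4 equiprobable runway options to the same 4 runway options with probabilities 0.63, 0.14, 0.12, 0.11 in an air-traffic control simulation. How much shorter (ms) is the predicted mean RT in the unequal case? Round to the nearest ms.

The RT saving is b·ΔH. Equiprobable H₀ = log₂(4) = 2.0000 bits; with the given probabilities H = 1.5344 bits.
b·(H₀ − H) = 210 × (2.0000 − 1.5344) = 97.77 ms.

98 ms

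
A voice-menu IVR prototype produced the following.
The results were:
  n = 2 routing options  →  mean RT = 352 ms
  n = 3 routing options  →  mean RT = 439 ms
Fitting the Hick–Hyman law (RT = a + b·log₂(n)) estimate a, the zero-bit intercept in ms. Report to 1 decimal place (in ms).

203.3 ms

Slope: b = (439 − 352) / (log₂ 3 − log₂ 2) = 87/0.5850 = 148.727 ms/bit.
a = RT₁ − b·log₂ n₁ = 352 − 148.727 × 1 = 203.273 ms.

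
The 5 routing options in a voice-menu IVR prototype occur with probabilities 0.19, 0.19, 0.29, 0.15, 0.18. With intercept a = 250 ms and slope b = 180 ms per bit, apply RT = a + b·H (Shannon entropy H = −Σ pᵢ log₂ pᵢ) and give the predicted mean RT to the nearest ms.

H = 0.19·log₂(1/0.19) + 0.19·log₂(1/0.19) + 0.29·log₂(1/0.29) + 0.15·log₂(1/0.15) + 0.18·log₂(1/0.18) = 2.2842 bits.
RT = 250 + 180 × 2.2842 = 661.16 ms.

661 ms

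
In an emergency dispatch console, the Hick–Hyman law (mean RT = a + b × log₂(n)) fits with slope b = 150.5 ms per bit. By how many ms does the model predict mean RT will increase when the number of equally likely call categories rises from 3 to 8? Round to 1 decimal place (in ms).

ΔRT = (a + b log₂ n₂) − (a + b log₂ n₁) = b·(log₂ n₂ − log₂ n₁).
log₂(8) − log₂(3) = 3 − 1.5850 = 1.4150.
ΔRT = 150.5 × 1.4150 = 212.963 ms.

213.0 ms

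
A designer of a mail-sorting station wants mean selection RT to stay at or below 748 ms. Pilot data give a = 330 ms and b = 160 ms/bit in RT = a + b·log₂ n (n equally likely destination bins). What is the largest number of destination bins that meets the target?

160·log₂ n ≤ 748 − 330 = 418, giving log₂ n ≤ 2.6125 and n ≤ 6.116. The largest whole number is 6.

6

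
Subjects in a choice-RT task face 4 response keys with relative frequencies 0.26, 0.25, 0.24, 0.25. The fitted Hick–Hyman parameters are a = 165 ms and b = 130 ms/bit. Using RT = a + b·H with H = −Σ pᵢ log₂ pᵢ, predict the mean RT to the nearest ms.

425 ms

H = 0.26·log₂(1/0.26) + 0.25·log₂(1/0.25) + 0.24·log₂(1/0.24) + 0.25·log₂(1/0.25) = 1.9994 bits.
RT = 165 + 130 × 1.9994 = 424.92 ms.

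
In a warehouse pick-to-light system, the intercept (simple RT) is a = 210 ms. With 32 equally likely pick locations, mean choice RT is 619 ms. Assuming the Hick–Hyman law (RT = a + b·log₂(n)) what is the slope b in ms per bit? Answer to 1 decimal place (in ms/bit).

81.8 ms/bit

b = (619 − 210) / log₂(32) = 409 / 5 = 81.800 ms/bit.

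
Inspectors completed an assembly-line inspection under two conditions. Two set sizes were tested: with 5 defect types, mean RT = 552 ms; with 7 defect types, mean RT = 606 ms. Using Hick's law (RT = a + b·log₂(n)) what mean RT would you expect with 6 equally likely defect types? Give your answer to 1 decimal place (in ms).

581.3 ms

With log₂ n on the abscissa the relation is linear; from the two conditions:
  b = (606 − 552) / (log₂ 7 − log₂ 5) = 54 / (2.8074 − 2.3219) = 111.242 ms/bit
  a = 552 − 111.242 × 2.3219 = 293.703 ms
Then RT(6) = 293.703 + 111.242 × log₂ 6 = 293.703 + 111.242 × 2.5850 ≈ 581.261 ms.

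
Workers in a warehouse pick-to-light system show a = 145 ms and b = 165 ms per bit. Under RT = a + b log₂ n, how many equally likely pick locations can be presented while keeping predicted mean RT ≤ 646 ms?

165·log₂ n ≤ 646 − 145 = 501, giving log₂ n ≤ 3.0364 and n ≤ 8.204. The largest whole number is 8.

8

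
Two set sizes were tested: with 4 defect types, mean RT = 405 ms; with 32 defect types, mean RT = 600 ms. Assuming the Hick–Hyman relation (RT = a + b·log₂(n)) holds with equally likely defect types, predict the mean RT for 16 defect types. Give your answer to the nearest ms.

Fit slope and intercept:
  b = (600 − 405) / (log₂ 32 − log₂ 4) = 195 / (5 − 2) = 65 ms/bit
  a = 405 − 65 × 2 = 275 ms
Then RT(16) = 275 + 65 × log₂ 16 = 275 + 65 × 4 ≈ 535.000 ms.

535 ms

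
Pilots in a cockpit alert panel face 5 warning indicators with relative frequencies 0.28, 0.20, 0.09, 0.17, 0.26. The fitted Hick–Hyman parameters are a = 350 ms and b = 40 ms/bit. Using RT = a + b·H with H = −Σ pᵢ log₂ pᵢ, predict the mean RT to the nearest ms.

439 ms

Entropy contributions −pᵢ log₂ pᵢ: 0.5142, 0.4644, 0.3127, 0.4346, 0.5053; sum H = 2.2311 bits.
RT = a + bH = 350 + 40·2.2311 = 439.25 ms.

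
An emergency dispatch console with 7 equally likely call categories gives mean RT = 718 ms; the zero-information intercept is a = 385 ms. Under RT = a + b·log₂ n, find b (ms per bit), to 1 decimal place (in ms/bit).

118.6 ms/bit

b = (718 − 385) / log₂(7) = 333 / 2.8074 = 118.617 ms/bit.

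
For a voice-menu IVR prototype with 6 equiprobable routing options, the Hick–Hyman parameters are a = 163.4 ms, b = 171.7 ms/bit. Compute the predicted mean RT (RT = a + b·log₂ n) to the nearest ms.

607 ms

log₂(6) = 2.5850 bits, so RT = 163.4 + 171.7 × 2.5850 ≈ 607.238 ms.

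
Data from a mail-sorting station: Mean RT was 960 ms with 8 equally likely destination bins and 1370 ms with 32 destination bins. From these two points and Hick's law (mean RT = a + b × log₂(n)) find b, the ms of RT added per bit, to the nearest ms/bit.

The slope on a log₂ axis is (1370 − 960) / (5 − 3) = 205 ms/bit.

205 ms/bit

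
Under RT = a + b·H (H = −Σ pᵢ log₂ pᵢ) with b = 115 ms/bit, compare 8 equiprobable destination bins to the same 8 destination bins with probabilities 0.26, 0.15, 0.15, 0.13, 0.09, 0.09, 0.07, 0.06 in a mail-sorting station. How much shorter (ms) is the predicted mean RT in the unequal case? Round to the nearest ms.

18 ms

Equiprobable entropy H₀ = log₂ 8 = 3.0000 bits.
Skewed entropy H = −Σ pᵢ log₂ pᵢ = 2.8464 bits.
ΔRT = b·(H₀ − H) = 115 × 0.1536 = 17.66 ms.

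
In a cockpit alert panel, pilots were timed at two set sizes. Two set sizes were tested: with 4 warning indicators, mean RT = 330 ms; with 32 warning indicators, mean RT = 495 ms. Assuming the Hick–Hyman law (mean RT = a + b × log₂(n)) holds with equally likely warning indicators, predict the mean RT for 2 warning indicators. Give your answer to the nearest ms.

With log₂ n on the abscissa the relation is linear; from the two conditions:
  b = (495 − 330) / (log₂ 32 − log₂ 4) = 165 / (5 − 2) = 55 ms/bit
  a = 330 − 55 × 2 = 220 ms
Then RT(2) = 220 + 55 × log₂ 2 = 220 + 55 × 1 ≈ 275.000 ms.

275 ms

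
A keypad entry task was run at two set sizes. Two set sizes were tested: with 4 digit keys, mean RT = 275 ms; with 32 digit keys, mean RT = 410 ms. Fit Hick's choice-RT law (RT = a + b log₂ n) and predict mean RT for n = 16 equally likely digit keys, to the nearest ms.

365 ms

With log₂ n on the abscissa the relation is linear; from the two conditions:
  b = (410 − 275) / (log₂ 32 − log₂ 4) = 135 / (5 − 2) = 45 ms/bit
  a = 275 − 45 × 2 = 185 ms
Then RT(16) = 185 + 45 × log₂ 16 = 185 + 45 × 4 ≈ 365.000 ms.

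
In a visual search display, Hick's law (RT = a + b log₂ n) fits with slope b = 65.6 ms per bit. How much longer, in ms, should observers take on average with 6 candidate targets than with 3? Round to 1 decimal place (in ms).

65.6 ms

ΔRT = (a + b log₂ n₂) − (a + b log₂ n₁) = b·(log₂ n₂ − log₂ n₁).
log₂(6) − log₂(3) = log₂(6/3) = log₂(2) = 1.
ΔRT = 65.6 × 1.0000 = 65.600 ms.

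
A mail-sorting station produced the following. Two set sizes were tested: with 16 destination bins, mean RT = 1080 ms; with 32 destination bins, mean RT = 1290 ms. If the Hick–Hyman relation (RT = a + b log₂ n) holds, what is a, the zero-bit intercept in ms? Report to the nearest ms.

b = (RT₂ − RT₁)/(log₂ n₂ − log₂ n₁) = (1290 − 1080)/(5 − 4) = 210 ms/bit.
a = RT₁ − b·log₂ n₁ = 1080 − 210 × 4 = 240.000 ms.

240 ms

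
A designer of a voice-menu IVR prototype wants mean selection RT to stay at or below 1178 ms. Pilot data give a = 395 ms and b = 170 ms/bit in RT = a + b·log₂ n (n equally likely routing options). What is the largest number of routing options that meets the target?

170·log₂ n ≤ 1178 − 395 = 783, giving log₂ n ≤ 4.6059 and n ≤ 24.351. The largest whole number is 24.

24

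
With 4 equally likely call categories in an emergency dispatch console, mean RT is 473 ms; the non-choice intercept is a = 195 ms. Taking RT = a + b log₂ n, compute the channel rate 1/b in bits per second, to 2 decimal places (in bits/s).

7.19 bits/s

b = (473 − 195)/log₂ 4 = 278/2 = 139.000 ms per bit = 0.13900 s/bit; the reciprocal is 7.194 bits/s.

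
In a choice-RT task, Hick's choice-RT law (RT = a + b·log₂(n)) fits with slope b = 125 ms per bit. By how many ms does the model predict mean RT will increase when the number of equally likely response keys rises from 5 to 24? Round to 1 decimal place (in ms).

ΔRT = (a + b log₂ n₂) − (a + b log₂ n₁) = b·(log₂ n₂ − log₂ n₁).
log₂(24) − log₂(5) = 4.5850 − 2.3219 = 2.2630.
ΔRT = 125 × 2.2630 = 282.879 ms.

282.9 ms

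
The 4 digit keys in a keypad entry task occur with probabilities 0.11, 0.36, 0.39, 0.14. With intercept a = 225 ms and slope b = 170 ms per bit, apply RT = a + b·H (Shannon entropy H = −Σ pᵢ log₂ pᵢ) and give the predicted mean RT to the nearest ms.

532 ms

H = 0.11·log₂(1/0.11) + 0.36·log₂(1/0.36) + 0.39·log₂(1/0.39) + 0.14·log₂(1/0.14) = 1.8078 bits.
RT = 225 + 170 × 1.8078 = 532.33 ms.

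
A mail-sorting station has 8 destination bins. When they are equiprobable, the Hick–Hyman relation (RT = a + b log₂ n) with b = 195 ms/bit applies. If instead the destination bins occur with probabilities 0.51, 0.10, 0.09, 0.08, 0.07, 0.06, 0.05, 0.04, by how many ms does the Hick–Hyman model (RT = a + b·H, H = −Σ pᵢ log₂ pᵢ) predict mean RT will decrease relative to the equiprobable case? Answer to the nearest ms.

The RT saving is b·ΔH. Equiprobable H₀ = log₂(8) = 3.0000 bits; with the given probabilities H = 2.3457 bits.
b·(H₀ − H) = 195 × (3.0000 − 2.3457) = 127.58 ms.

128 ms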